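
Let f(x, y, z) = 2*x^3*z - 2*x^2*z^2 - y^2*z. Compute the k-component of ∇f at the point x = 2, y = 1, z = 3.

-33

(∇f)_3 = ∂f/∂z = 2*x^3 - 4*x^2*z - y^2
At (2, 1, 3): -33.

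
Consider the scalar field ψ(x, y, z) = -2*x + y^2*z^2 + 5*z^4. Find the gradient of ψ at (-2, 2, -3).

∂ψ/∂x = -2
∂ψ/∂y = 2*y*z^2
∂ψ/∂z = 2*y^2*z + 20*z^3
∇ψ = (-2, 2*y*z^2, 2*y^2*z + 20*z^3)
At (-2, 2, -3): (-2, 36, -564).

(-2, 36, -564)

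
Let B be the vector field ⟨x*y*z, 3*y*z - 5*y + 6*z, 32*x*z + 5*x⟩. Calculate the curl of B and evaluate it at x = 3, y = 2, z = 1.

(∇×B)₁ = ∂B₃/∂y − ∂B₂/∂z = -3*y - 6
(∇×B)₂ = ∂B₁/∂z − ∂B₃/∂x = x*y - 32*z - 5
(∇×B)₃ = ∂B₂/∂x − ∂B₁/∂y = -x*z
∇×B = (-3*y - 6, x*y - 32*z - 5, -x*z)
At (3, 2, 1): (-12, -31, -3).

(-12, -31, -3)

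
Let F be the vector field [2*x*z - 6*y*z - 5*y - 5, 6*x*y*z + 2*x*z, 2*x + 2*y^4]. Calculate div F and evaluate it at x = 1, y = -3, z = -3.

∂F₁/∂x = 2*z
∂F₂/∂y = 6*x*z
∂F₃/∂z = 0
∇·F = 6*x*z + 2*z
At (1, -3, -3): -24.

-24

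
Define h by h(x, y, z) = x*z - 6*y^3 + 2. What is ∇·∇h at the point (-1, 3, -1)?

∂²h/∂x² = 0
∂²h/∂y² = -36*y
∂²h/∂z² = 0
∇²h = -36*y
At (-1, 3, -1): -108.

-108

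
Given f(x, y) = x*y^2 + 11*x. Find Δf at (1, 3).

2

∂²f/∂x² = 0
∂²f/∂y² = 2*x
∇²f = 2*x
At (1, 3): 2.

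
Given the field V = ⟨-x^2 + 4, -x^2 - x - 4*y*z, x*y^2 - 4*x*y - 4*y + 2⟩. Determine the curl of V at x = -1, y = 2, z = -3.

(∇×V)₁ = ∂V₃/∂y − ∂V₂/∂z = 2*x*y - 4*x + 4*y - 4
(∇×V)₂ = ∂V₁/∂z − ∂V₃/∂x = -y^2 + 4*y
(∇×V)₃ = ∂V₂/∂x − ∂V₁/∂y = -2*x - 1
∇×V = (2*x*y - 4*x + 4*y - 4, -y^2 + 4*y, -2*x - 1)
At (-1, 2, -3): (4, 4, 1).

(4, 4, 1)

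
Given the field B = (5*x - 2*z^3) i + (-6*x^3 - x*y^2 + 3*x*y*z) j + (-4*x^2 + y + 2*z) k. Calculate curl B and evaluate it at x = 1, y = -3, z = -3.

(10, -46, 0)

(∇×B)₁ = ∂B₃/∂y − ∂B₂/∂z = -3*x*y + 1
(∇×B)₂ = ∂B₁/∂z − ∂B₃/∂x = 8*x - 6*z^2
(∇×B)₃ = ∂B₂/∂x − ∂B₁/∂y = -18*x^2 - y^2 + 3*y*z
∇×B = (-3*x*y + 1, 8*x - 6*z^2, -18*x^2 - y^2 + 3*y*z)
At (1, -3, -3): (10, -46, 0).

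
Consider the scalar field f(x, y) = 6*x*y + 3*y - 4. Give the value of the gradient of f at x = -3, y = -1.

∂f/∂x = 6*y
∂f/∂y = 6*x + 3
∇f = (6*y, 6*x + 3)
At (-3, -1): (-6, -15).

(-6, -15)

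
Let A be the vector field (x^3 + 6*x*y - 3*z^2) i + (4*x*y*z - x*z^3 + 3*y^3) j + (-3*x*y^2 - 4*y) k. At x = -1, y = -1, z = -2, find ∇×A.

(∇×A)₁ = ∂A₃/∂y − ∂A₂/∂z = -10*x*y + 3*x*z^2 - 4
(∇×A)₂ = ∂A₁/∂z − ∂A₃/∂x = 3*y^2 - 6*z
(∇×A)₃ = ∂A₂/∂x − ∂A₁/∂y = -6*x + 4*y*z - z^3
∇×A = (-10*x*y + 3*x*z^2 - 4, 3*y^2 - 6*z, -6*x + 4*y*z - z^3)
At (-1, -1, -2): (-26, 15, 22).

(-26, 15, 22)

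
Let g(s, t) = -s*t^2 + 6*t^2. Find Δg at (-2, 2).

16

∂²g/∂s² = 0
∂²g/∂t² = 2*(-s + 6)
∇²g = -2*s + 12
At (-2, 2): 16.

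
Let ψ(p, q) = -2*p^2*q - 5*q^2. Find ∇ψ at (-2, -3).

(-24, 22)

∂ψ/∂p = -4*p*q
∂ψ/∂q = -2*p^2 - 10*q
∇ψ = (-4*p*q, -2*p^2 - 10*q)
At (-2, -3): (-24, 22).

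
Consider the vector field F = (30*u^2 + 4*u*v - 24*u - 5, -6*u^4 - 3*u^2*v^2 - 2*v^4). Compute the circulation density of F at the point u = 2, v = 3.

-308

∂F₂/∂u = -24*u^3 - 6*u*v^2
∂F₁/∂v = 4*u
Scalar curl = -24*u^3 - 6*u*v^2 - 4*u
At (2, 3): -308.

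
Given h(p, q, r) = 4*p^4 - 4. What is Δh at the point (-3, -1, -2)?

∂²h/∂p² = 48*p^2
∂²h/∂q² = 0
∂²h/∂r² = 0
∇²h = 48*p^2
At (-3, -1, -2): 432.

432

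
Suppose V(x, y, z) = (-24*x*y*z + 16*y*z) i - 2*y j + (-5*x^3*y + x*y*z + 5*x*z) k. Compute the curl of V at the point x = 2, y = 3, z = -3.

(∇×V)₁ = ∂V₃/∂y − ∂V₂/∂z = -5*x^3 + x*z
(∇×V)₂ = ∂V₁/∂z − ∂V₃/∂x = 15*x^2*y - 24*x*y - y*z + 16*y - 5*z
(∇×V)₃ = ∂V₂/∂x − ∂V₁/∂y = 24*x*z - 16*z
∇×V = (-5*x^3 + x*z, 15*x^2*y - 24*x*y - y*z + 16*y - 5*z, 24*x*z - 16*z)
At (2, 3, -3): (-46, 108, -96).

(-46, 108, -96)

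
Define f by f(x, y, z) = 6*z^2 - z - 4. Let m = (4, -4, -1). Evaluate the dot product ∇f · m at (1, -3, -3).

∂f/∂x = 0
∂f/∂y = 0
∂f/∂z = 12*z - 1
∇f at (1, -3, -3) = (0, 0, -37)
∇f · m = (0)(4) + (0)(-4) + (-37)(-1) = 37

37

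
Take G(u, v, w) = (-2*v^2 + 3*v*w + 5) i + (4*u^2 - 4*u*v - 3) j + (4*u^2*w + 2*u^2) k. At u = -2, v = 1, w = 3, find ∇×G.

(0, 59, -25)

(∇×G)₁ = ∂G₃/∂v − ∂G₂/∂w = 0
(∇×G)₂ = ∂G₁/∂w − ∂G₃/∂u = -8*u*w - 4*u + 3*v
(∇×G)₃ = ∂G₂/∂u − ∂G₁/∂v = 8*u - 3*w
∇×G = (0, -8*u*w - 4*u + 3*v, 8*u - 3*w)
At (-2, 1, 3): (0, 59, -25).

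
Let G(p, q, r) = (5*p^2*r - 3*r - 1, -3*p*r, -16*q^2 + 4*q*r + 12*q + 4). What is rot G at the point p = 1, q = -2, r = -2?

(71, 2, 6)

(∇×G)₁ = ∂G₃/∂q − ∂G₂/∂r = 3*p - 32*q + 4*r + 12
(∇×G)₂ = ∂G₁/∂r − ∂G₃/∂p = 5*p^2 - 3
(∇×G)₃ = ∂G₂/∂p − ∂G₁/∂q = -3*r
∇×G = (3*p - 32*q + 4*r + 12, 5*p^2 - 3, -3*r)
At (1, -2, -2): (71, 2, 6).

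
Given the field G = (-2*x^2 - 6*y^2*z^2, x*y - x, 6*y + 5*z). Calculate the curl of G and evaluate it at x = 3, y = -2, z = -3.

(6, 144, -219)

(∇×G)₁ = ∂G₃/∂y − ∂G₂/∂z = 6
(∇×G)₂ = ∂G₁/∂z − ∂G₃/∂x = -12*y^2*z
(∇×G)₃ = ∂G₂/∂x − ∂G₁/∂y = 12*y*z^2 + y - 1
∇×G = (6, -12*y^2*z, 12*y*z^2 + y - 1)
At (3, -2, -3): (6, 144, -219).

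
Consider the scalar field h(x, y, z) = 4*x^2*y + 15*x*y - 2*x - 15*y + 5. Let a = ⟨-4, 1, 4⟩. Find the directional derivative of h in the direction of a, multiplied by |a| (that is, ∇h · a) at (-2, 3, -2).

∂h/∂x = 8*x*y + 15*y - 2
∂h/∂y = 4*x^2 + 15*x - 15
∂h/∂z = 0
∇h at (-2, 3, -2) = (-5, -29, 0)
∇h · a = (-5)(-4) + (-29)(1) + (0)(4) = -9

-9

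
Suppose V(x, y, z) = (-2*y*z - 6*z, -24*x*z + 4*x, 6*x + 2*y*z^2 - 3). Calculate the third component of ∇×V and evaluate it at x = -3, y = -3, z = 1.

(∇×V)_3 = ∂V₂/∂x − ∂V₁/∂y
= -24*z + 4 − (-2*z)
= -22*z + 4
At (-3, -3, 1): -18.

-18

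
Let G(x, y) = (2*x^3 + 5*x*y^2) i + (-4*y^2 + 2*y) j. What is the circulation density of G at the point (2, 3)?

∂G₂/∂x = 0
∂G₁/∂y = 10*x*y
Scalar curl = -10*x*y
At (2, 3): -60.

-60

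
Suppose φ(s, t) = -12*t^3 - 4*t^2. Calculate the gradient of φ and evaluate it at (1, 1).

∂φ/∂s = 0
∂φ/∂t = -36*t^2 - 8*t
∇φ = (0, -36*t^2 - 8*t)
At (1, 1): (0, -44).

(0, -44)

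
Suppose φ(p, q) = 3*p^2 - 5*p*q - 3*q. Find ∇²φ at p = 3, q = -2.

∂²φ/∂p² = 6
∂²φ/∂q² = 0
∇²φ = 6
At (3, -2): 6.

6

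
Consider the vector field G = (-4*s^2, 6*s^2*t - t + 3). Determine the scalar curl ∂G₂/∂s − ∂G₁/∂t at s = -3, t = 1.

∂G₂/∂s = 12*s*t
∂G₁/∂t = 0
Scalar curl = 12*s*t
At (-3, 1): -36.

-36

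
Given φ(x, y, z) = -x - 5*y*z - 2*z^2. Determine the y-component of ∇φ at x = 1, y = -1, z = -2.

(∇φ)_2 = ∂φ/∂y = -5*z
At (1, -1, -2): 10.

10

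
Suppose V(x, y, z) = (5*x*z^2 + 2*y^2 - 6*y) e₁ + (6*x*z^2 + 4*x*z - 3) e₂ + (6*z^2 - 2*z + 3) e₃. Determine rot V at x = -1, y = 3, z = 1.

(∇×V)₁ = ∂V₃/∂y − ∂V₂/∂z = -12*x*z - 4*x
(∇×V)₂ = ∂V₁/∂z − ∂V₃/∂x = 10*x*z
(∇×V)₃ = ∂V₂/∂x − ∂V₁/∂y = -4*y + 6*z^2 + 4*z + 6
∇×V = (-12*x*z - 4*x, 10*x*z, -4*y + 6*z^2 + 4*z + 6)
At (-1, 3, 1): (16, -10, 4).

(16, -10, 4)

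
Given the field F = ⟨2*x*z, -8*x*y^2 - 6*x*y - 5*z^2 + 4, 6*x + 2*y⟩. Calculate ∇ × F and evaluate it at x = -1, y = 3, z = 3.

(32, -8, -90)

(∇×F)₁ = ∂F₃/∂y − ∂F₂/∂z = 10*z + 2
(∇×F)₂ = ∂F₁/∂z − ∂F₃/∂x = 2*x - 6
(∇×F)₃ = ∂F₂/∂x − ∂F₁/∂y = -8*y^2 - 6*y
∇×F = (10*z + 2, 2*x - 6, -8*y^2 - 6*y)
At (-1, 3, 3): (32, -8, -90).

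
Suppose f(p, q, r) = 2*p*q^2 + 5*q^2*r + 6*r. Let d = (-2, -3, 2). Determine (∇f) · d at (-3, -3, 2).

138

∂f/∂p = 2*q^2
∂f/∂q = 4*p*q + 10*q*r
∂f/∂r = 5*q^2 + 6
∇f at (-3, -3, 2) = (18, -24, 51)
∇f · d = (18)(-2) + (-24)(-3) + (51)(2) = 138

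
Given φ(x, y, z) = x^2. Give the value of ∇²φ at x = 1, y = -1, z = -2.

∂²φ/∂x² = 2
∂²φ/∂y² = 0
∂²φ/∂z² = 0
∇²φ = 2
At (1, -1, -2): 2.

2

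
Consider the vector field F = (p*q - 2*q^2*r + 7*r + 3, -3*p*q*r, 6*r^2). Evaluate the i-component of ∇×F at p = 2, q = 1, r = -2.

(∇×F)_1 = ∂F₃/∂q − ∂F₂/∂r
= 0 − (-3*p*q)
= 3*p*q
At (2, 1, -2): 6.

6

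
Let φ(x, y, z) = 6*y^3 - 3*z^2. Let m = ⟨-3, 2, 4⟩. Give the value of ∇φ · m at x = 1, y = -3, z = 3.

252

∂φ/∂x = 0
∂φ/∂y = 18*y^2
∂φ/∂z = -6*z
∇φ at (1, -3, 3) = (0, 162, -18)
∇φ · m = (0)(-3) + (162)(2) + (-18)(4) = 252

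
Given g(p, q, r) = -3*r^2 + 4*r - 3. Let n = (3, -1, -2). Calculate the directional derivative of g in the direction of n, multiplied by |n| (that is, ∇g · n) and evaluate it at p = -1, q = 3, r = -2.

-32

∂g/∂p = 0
∂g/∂q = 0
∂g/∂r = -6*r + 4
∇g at (-1, 3, -2) = (0, 0, 16)
∇g · n = (0)(3) + (0)(-1) + (16)(-2) = -32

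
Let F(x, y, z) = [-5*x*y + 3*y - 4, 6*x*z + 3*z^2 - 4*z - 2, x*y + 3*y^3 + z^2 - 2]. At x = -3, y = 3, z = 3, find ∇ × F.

(∇×F)₁ = ∂F₃/∂y − ∂F₂/∂z = -5*x + 9*y^2 - 6*z + 4
(∇×F)₂ = ∂F₁/∂z − ∂F₃/∂x = -y
(∇×F)₃ = ∂F₂/∂x − ∂F₁/∂y = 5*x + 6*z - 3
∇×F = (-5*x + 9*y^2 - 6*z + 4, -y, 5*x + 6*z - 3)
At (-3, 3, 3): (82, -3, 0).

(82, -3, 0)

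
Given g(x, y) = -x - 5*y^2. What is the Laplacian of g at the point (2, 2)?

-10

∂²g/∂x² = 0
∂²g/∂y² = -10
∇²g = -10
At (2, 2): -10.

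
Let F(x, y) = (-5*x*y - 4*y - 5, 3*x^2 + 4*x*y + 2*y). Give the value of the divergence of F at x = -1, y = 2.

∂F₁/∂x = -5*y
∂F₂/∂y = 4*x + 2
∇·F = 4*x - 5*y + 2
At (-1, 2): -12.

-12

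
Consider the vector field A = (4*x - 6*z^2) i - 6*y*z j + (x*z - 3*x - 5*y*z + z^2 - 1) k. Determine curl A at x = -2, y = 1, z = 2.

(∇×A)₁ = ∂A₃/∂y − ∂A₂/∂z = 6*y - 5*z
(∇×A)₂ = ∂A₁/∂z − ∂A₃/∂x = -13*z + 3
(∇×A)₃ = ∂A₂/∂x − ∂A₁/∂y = 0
∇×A = (6*y - 5*z, -13*z + 3, 0)
At (-2, 1, 2): (-4, -23, 0).

(-4, -23, 0)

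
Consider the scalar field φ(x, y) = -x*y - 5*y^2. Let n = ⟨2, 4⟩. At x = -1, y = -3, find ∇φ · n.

∂φ/∂x = -y
∂φ/∂y = -x - 10*y
∇φ at (-1, -3) = (3, 31)
∇φ · n = (3)(2) + (31)(4) = 130

130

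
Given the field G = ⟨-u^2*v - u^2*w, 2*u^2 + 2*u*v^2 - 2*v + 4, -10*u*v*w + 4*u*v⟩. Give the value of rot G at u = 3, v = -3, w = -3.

(102, 93, 39)

(∇×G)₁ = ∂G₃/∂v − ∂G₂/∂w = -10*u*w + 4*u
(∇×G)₂ = ∂G₁/∂w − ∂G₃/∂u = -u^2 + 10*v*w - 4*v
(∇×G)₃ = ∂G₂/∂u − ∂G₁/∂v = u^2 + 4*u + 2*v^2
∇×G = (-10*u*w + 4*u, -u^2 + 10*v*w - 4*v, u^2 + 4*u + 2*v^2)
At (3, -3, -3): (102, 93, 39).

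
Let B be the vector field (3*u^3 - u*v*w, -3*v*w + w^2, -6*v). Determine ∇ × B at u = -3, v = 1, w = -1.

(∇×B)₁ = ∂B₃/∂v − ∂B₂/∂w = 3*v - 2*w - 6
(∇×B)₂ = ∂B₁/∂w − ∂B₃/∂u = -u*v
(∇×B)₃ = ∂B₂/∂u − ∂B₁/∂v = u*w
∇×B = (3*v - 2*w - 6, -u*v, u*w)
At (-3, 1, -1): (-1, 3, 3).

(-1, 3, 3)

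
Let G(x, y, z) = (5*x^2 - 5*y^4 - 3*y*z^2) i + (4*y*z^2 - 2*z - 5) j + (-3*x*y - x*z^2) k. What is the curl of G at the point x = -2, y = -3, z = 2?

(∇×G)₁ = ∂G₃/∂y − ∂G₂/∂z = -3*x - 8*y*z + 2
(∇×G)₂ = ∂G₁/∂z − ∂G₃/∂x = -6*y*z + 3*y + z^2
(∇×G)₃ = ∂G₂/∂x − ∂G₁/∂y = 20*y^3 + 3*z^2
∇×G = (-3*x - 8*y*z + 2, -6*y*z + 3*y + z^2, 20*y^3 + 3*z^2)
At (-2, -3, 2): (56, 31, -528).

(56, 31, -528)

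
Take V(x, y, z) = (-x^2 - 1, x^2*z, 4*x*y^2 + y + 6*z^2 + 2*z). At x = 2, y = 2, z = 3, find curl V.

(∇×V)₁ = ∂V₃/∂y − ∂V₂/∂z = -x^2 + 8*x*y + 1
(∇×V)₂ = ∂V₁/∂z − ∂V₃/∂x = -4*y^2
(∇×V)₃ = ∂V₂/∂x − ∂V₁/∂y = 2*x*z
∇×V = (-x^2 + 8*x*y + 1, -4*y^2, 2*x*z)
At (2, 2, 3): (29, -16, 12).

(29, -16, 12)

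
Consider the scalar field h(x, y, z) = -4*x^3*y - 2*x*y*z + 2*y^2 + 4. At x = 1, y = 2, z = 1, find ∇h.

(-28, 2, -4)

∂h/∂x = -12*x^2*y - 2*y*z
∂h/∂y = -4*x^3 - 2*x*z + 4*y
∂h/∂z = -2*x*y
∇h = (-12*x^2*y - 2*y*z, -4*x^3 - 2*x*z + 4*y, -2*x*y)
At (1, 2, 1): (-28, 2, -4).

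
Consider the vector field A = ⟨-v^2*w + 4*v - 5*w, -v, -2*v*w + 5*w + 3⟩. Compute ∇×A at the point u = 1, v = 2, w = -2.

(4, -9, -12)

(∇×A)₁ = ∂A₃/∂v − ∂A₂/∂w = -2*w
(∇×A)₂ = ∂A₁/∂w − ∂A₃/∂u = -v^2 - 5
(∇×A)₃ = ∂A₂/∂u − ∂A₁/∂v = 2*v*w - 4
∇×A = (-2*w, -v^2 - 5, 2*v*w - 4)
At (1, 2, -2): (4, -9, -12).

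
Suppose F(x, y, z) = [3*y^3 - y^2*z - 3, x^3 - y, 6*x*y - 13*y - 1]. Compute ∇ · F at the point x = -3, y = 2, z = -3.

∂F₁/∂x = 0
∂F₂/∂y = -1
∂F₃/∂z = 0
∇·F = -1
At (-3, 2, -3): -1.

-1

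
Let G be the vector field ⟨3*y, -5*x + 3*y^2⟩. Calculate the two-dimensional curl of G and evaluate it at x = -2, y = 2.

-8

∂G₂/∂x = -5
∂G₁/∂y = 3
Scalar curl = -8
At (-2, 2): -8.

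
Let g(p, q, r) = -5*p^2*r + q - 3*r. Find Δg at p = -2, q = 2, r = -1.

10

∂²g/∂p² = -10*r
∂²g/∂q² = 0
∂²g/∂r² = 0
∇²g = -10*r
At (-2, 2, -1): 10.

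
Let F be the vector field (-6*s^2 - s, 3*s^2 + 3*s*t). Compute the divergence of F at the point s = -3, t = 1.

26

∂F₁/∂s = -12*s - 1
∂F₂/∂t = 3*s
∇·F = -9*s - 1
At (-3, 1): 26.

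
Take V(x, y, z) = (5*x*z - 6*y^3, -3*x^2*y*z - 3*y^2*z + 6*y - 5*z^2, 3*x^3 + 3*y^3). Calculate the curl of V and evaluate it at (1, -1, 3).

(∇×V)₁ = ∂V₃/∂y − ∂V₂/∂z = 3*x^2*y + 12*y^2 + 10*z
(∇×V)₂ = ∂V₁/∂z − ∂V₃/∂x = -9*x^2 + 5*x
(∇×V)₃ = ∂V₂/∂x − ∂V₁/∂y = -6*x*y*z + 18*y^2
∇×V = (3*x^2*y + 12*y^2 + 10*z, -9*x^2 + 5*x, -6*x*y*z + 18*y^2)
At (1, -1, 3): (39, -4, 36).

(39, -4, 36)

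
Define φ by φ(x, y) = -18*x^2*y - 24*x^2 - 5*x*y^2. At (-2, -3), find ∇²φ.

80

∂²φ/∂x² = -12*(3*y + 4)
∂²φ/∂y² = -10*x
∇²φ = -10*x - 36*y - 48
At (-2, -3): 80.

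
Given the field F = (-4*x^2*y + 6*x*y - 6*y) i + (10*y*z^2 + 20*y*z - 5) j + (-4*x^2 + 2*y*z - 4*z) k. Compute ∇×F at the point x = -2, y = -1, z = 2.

(∇×F)₁ = ∂F₃/∂y − ∂F₂/∂z = -20*y*z - 20*y + 2*z
(∇×F)₂ = ∂F₁/∂z − ∂F₃/∂x = 8*x
(∇×F)₃ = ∂F₂/∂x − ∂F₁/∂y = 4*x^2 - 6*x + 6
∇×F = (-20*y*z - 20*y + 2*z, 8*x, 4*x^2 - 6*x + 6)
At (-2, -1, 2): (64, -16, 34).

(64, -16, 34)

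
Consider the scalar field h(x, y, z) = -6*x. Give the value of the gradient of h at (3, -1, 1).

(-6, 0, 0)

∂h/∂x = -6
∂h/∂y = 0
∂h/∂z = 0
∇h = (-6, 0, 0)
At (3, -1, 1): (-6, 0, 0).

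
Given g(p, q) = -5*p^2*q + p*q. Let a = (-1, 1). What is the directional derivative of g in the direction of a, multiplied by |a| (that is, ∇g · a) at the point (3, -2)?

∂g/∂p = -10*p*q + q
∂g/∂q = -5*p^2 + p
∇g at (3, -2) = (58, -42)
∇g · a = (58)(-1) + (-42)(1) = -100

-100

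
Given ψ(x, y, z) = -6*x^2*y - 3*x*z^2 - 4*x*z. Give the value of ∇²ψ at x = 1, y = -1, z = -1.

6

∂²ψ/∂x² = -12*y
∂²ψ/∂y² = 0
∂²ψ/∂z² = -6*x
∇²ψ = -6*x - 12*y
At (1, -1, -1): 6.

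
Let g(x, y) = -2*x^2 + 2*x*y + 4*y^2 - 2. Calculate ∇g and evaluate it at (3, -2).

∂g/∂x = -4*x + 2*y
∂g/∂y = 2*x + 8*y
∇g = (-4*x + 2*y, 2*x + 8*y)
At (3, -2): (-16, -10).

(-16, -10)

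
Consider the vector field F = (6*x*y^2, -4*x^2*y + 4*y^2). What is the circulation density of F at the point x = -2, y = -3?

∂F₂/∂x = -8*x*y
∂F₁/∂y = 12*x*y
Scalar curl = -20*x*y
At (-2, -3): -120.

-120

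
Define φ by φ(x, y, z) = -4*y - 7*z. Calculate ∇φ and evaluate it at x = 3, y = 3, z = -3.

(0, -4, -7)

∂φ/∂x = 0
∂φ/∂y = -4
∂φ/∂z = -7
∇φ = (0, -4, -7)
At (3, 3, -3): (0, -4, -7).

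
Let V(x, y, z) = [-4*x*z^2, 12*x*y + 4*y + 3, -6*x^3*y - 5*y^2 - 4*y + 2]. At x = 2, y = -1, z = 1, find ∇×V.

(∇×V)₁ = ∂V₃/∂y − ∂V₂/∂z = -6*x^3 - 10*y - 4
(∇×V)₂ = ∂V₁/∂z − ∂V₃/∂x = 18*x^2*y - 8*x*z
(∇×V)₃ = ∂V₂/∂x − ∂V₁/∂y = 12*y
∇×V = (-6*x^3 - 10*y - 4, 18*x^2*y - 8*x*z, 12*y)
At (2, -1, 1): (-42, -88, -12).

(-42, -88, -12)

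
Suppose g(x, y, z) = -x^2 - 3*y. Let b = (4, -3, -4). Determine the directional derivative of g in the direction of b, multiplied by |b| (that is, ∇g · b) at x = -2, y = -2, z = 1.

∂g/∂x = -2*x
∂g/∂y = -3
∂g/∂z = 0
∇g at (-2, -2, 1) = (4, -3, 0)
∇g · b = (4)(4) + (-3)(-3) + (0)(-4) = 25

25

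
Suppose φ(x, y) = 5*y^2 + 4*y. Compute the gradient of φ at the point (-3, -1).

∂φ/∂x = 0
∂φ/∂y = 10*y + 4
∇φ = (0, 10*y + 4)
At (-3, -1): (0, -6).

(0, -6)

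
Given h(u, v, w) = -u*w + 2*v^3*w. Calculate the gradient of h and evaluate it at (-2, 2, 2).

∂h/∂u = -w
∂h/∂v = 6*v^2*w
∂h/∂w = -u + 2*v^3
∇h = (-w, 6*v^2*w, -u + 2*v^3)
At (-2, 2, 2): (-2, 48, 18).

(-2, 48, 18)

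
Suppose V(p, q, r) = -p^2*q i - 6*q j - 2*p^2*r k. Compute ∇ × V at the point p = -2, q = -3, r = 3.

(∇×V)₁ = ∂V₃/∂q − ∂V₂/∂r = 0
(∇×V)₂ = ∂V₁/∂r − ∂V₃/∂p = 4*p*r
(∇×V)₃ = ∂V₂/∂p − ∂V₁/∂q = p^2
∇×V = (0, 4*p*r, p^2)
At (-2, -3, 3): (0, -24, 4).

(0, -24, 4)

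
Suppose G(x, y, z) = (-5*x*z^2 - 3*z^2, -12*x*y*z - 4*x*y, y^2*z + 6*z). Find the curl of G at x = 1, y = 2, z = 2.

(32, -32, -56)

(∇×G)₁ = ∂G₃/∂y − ∂G₂/∂z = 12*x*y + 2*y*z
(∇×G)₂ = ∂G₁/∂z − ∂G₃/∂x = -10*x*z - 6*z
(∇×G)₃ = ∂G₂/∂x − ∂G₁/∂y = -12*y*z - 4*y
∇×G = (12*x*y + 2*y*z, -10*x*z - 6*z, -12*y*z - 4*y)
At (1, 2, 2): (32, -32, -56).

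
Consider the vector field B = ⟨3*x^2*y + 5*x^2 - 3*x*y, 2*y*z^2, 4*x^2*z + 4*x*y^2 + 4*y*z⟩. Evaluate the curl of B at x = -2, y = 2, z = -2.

(-24, -48, -18)

(∇×B)₁ = ∂B₃/∂y − ∂B₂/∂z = 8*x*y - 4*y*z + 4*z
(∇×B)₂ = ∂B₁/∂z − ∂B₃/∂x = -8*x*z - 4*y^2
(∇×B)₃ = ∂B₂/∂x − ∂B₁/∂y = -3*x^2 + 3*x
∇×B = (8*x*y - 4*y*z + 4*z, -8*x*z - 4*y^2, -3*x^2 + 3*x)
At (-2, 2, -2): (-24, -48, -18).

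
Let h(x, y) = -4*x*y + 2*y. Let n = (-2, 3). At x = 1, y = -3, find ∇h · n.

-30

∂h/∂x = -4*y
∂h/∂y = -4*x + 2
∇h at (1, -3) = (12, -2)
∇h · n = (12)(-2) + (-2)(3) = -30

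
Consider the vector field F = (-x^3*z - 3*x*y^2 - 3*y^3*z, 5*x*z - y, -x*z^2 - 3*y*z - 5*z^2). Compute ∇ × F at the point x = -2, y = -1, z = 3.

(1, 20, 54)

(∇×F)₁ = ∂F₃/∂y − ∂F₂/∂z = -5*x - 3*z
(∇×F)₂ = ∂F₁/∂z − ∂F₃/∂x = -x^3 - 3*y^3 + z^2
(∇×F)₃ = ∂F₂/∂x − ∂F₁/∂y = 6*x*y + 9*y^2*z + 5*z
∇×F = (-5*x - 3*z, -x^3 - 3*y^3 + z^2, 6*x*y + 9*y^2*z + 5*z)
At (-2, -1, 3): (1, 20, 54).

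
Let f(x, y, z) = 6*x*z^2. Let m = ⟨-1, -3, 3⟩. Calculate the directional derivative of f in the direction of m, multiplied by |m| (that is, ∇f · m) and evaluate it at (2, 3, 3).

∂f/∂x = 6*z^2
∂f/∂y = 0
∂f/∂z = 12*x*z
∇f at (2, 3, 3) = (54, 0, 72)
∇f · m = (54)(-1) + (0)(-3) + (72)(3) = 162

162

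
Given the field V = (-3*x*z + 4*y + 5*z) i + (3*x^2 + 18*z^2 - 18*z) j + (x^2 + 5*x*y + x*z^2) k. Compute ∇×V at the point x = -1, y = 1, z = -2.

(∇×V)₁ = ∂V₃/∂y − ∂V₂/∂z = 5*x - 36*z + 18
(∇×V)₂ = ∂V₁/∂z − ∂V₃/∂x = -5*x - 5*y - z^2 + 5
(∇×V)₃ = ∂V₂/∂x − ∂V₁/∂y = 6*x - 4
∇×V = (5*x - 36*z + 18, -5*x - 5*y - z^2 + 5, 6*x - 4)
At (-1, 1, -2): (85, 1, -10).

(85, 1, -10)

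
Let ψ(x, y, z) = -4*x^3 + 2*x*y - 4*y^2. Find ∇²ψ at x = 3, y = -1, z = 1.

∂²ψ/∂x² = -24*x
∂²ψ/∂y² = -8
∂²ψ/∂z² = 0
∇²ψ = -24*x - 8
At (3, -1, 1): -80.

-80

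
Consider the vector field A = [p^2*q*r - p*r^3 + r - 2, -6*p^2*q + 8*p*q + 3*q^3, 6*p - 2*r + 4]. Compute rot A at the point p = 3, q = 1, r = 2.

(∇×A)₁ = ∂A₃/∂q − ∂A₂/∂r = 0
(∇×A)₂ = ∂A₁/∂r − ∂A₃/∂p = p^2*q - 3*p*r^2 - 5
(∇×A)₃ = ∂A₂/∂p − ∂A₁/∂q = -p^2*r - 12*p*q + 8*q
∇×A = (0, p^2*q - 3*p*r^2 - 5, -p^2*r - 12*p*q + 8*q)
At (3, 1, 2): (0, -32, -46).

(0, -32, -46)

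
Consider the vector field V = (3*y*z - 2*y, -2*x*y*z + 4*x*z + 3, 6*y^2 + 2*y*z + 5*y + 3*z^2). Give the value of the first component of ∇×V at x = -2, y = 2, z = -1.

27

(∇×V)_1 = ∂V₃/∂y − ∂V₂/∂z
= 12*y + 2*z + 5 − (-2*x*y + 4*x)
= 2*x*y - 4*x + 12*y + 2*z + 5
At (-2, 2, -1): 27.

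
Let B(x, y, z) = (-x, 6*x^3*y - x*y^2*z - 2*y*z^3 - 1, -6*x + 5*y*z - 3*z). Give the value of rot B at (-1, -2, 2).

(∇×B)₁ = ∂B₃/∂y − ∂B₂/∂z = x*y^2 + 6*y*z^2 + 5*z
(∇×B)₂ = ∂B₁/∂z − ∂B₃/∂x = 6
(∇×B)₃ = ∂B₂/∂x − ∂B₁/∂y = 18*x^2*y - y^2*z
∇×B = (x*y^2 + 6*y*z^2 + 5*z, 6, 18*x^2*y - y^2*z)
At (-1, -2, 2): (-42, 6, -44).

(-42, 6, -44)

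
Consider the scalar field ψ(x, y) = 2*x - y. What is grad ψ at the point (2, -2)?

(2, -1)

∂ψ/∂x = 2
∂ψ/∂y = -1
∇ψ = (2, -1)
At (2, -2): (2, -1).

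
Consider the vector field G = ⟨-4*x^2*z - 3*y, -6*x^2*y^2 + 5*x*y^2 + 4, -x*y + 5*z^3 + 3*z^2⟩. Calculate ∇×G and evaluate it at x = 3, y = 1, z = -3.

(-3, -35, -28)

(∇×G)₁ = ∂G₃/∂y − ∂G₂/∂z = -x
(∇×G)₂ = ∂G₁/∂z − ∂G₃/∂x = -4*x^2 + y
(∇×G)₃ = ∂G₂/∂x − ∂G₁/∂y = -12*x*y^2 + 5*y^2 + 3
∇×G = (-x, -4*x^2 + y, -12*x*y^2 + 5*y^2 + 3)
At (3, 1, -3): (-3, -35, -28).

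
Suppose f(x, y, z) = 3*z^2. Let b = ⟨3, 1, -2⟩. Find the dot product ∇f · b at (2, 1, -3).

∂f/∂x = 0
∂f/∂y = 0
∂f/∂z = 6*z
∇f at (2, 1, -3) = (0, 0, -18)
∇f · b = (0)(3) + (0)(1) + (-18)(-2) = 36

36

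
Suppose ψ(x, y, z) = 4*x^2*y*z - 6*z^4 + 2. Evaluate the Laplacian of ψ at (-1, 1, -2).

-304

∂²ψ/∂x² = 8*y*z
∂²ψ/∂y² = 0
∂²ψ/∂z² = -72*z^2
∇²ψ = 8*y*z - 72*z^2
At (-1, 1, -2): -304.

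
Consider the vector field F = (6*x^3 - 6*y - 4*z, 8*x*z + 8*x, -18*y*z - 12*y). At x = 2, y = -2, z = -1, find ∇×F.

(∇×F)₁ = ∂F₃/∂y − ∂F₂/∂z = -8*x - 18*z - 12
(∇×F)₂ = ∂F₁/∂z − ∂F₃/∂x = -4
(∇×F)₃ = ∂F₂/∂x − ∂F₁/∂y = 8*z + 14
∇×F = (-8*x - 18*z - 12, -4, 8*z + 14)
At (2, -2, -1): (-10, -4, 6).

(-10, -4, 6)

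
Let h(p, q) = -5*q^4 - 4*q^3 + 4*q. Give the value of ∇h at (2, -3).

∂h/∂p = 0
∂h/∂q = -20*q^3 - 12*q^2 + 4
∇h = (0, -20*q^3 - 12*q^2 + 4)
At (2, -3): (0, 436).

(0, 436)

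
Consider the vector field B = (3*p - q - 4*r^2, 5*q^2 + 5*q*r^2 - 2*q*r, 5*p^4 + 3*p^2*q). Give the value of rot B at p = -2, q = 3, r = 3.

(-72, 172, 1)

(∇×B)₁ = ∂B₃/∂q − ∂B₂/∂r = 3*p^2 - 10*q*r + 2*q
(∇×B)₂ = ∂B₁/∂r − ∂B₃/∂p = -20*p^3 - 6*p*q - 8*r
(∇×B)₃ = ∂B₂/∂p − ∂B₁/∂q = 1
∇×B = (3*p^2 - 10*q*r + 2*q, -20*p^3 - 6*p*q - 8*r, 1)
At (-2, 3, 3): (-72, 172, 1).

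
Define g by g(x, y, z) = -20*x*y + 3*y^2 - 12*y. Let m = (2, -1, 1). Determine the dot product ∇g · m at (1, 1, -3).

∂g/∂x = -20*y
∂g/∂y = -20*x + 6*y - 12
∂g/∂z = 0
∇g at (1, 1, -3) = (-20, -26, 0)
∇g · m = (-20)(2) + (-26)(-1) + (0)(1) = -14

-14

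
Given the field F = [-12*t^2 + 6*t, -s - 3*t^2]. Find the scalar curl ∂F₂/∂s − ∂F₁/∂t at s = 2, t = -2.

-55

∂F₂/∂s = -1
∂F₁/∂t = -24*t + 6
Scalar curl = 24*t - 7
At (2, -2): -55.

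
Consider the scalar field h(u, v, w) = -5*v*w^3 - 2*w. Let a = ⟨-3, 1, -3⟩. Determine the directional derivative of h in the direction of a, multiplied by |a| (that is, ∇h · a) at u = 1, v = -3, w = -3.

-1074

∂h/∂u = 0
∂h/∂v = -5*w^3
∂h/∂w = -15*v*w^2 - 2
∇h at (1, -3, -3) = (0, 135, 403)
∇h · a = (0)(-3) + (135)(1) + (403)(-3) = -1074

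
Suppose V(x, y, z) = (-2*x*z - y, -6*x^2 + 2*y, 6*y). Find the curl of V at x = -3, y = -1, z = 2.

(6, 6, 37)

(∇×V)₁ = ∂V₃/∂y − ∂V₂/∂z = 6
(∇×V)₂ = ∂V₁/∂z − ∂V₃/∂x = -2*x
(∇×V)₃ = ∂V₂/∂x − ∂V₁/∂y = -12*x + 1
∇×V = (6, -2*x, -12*x + 1)
At (-3, -1, 2): (6, 6, 37).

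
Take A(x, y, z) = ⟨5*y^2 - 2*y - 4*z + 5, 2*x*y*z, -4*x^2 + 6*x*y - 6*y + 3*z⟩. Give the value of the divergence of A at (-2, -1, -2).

11

∂A₁/∂x = 0
∂A₂/∂y = 2*x*z
∂A₃/∂z = 3
∇·A = 2*x*z + 3
At (-2, -1, -2): 11.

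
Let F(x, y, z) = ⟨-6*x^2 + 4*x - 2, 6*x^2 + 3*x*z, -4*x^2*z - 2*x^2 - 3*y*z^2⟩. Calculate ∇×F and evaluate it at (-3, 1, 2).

(-3, -60, -30)

(∇×F)₁ = ∂F₃/∂y − ∂F₂/∂z = -3*x - 3*z^2
(∇×F)₂ = ∂F₁/∂z − ∂F₃/∂x = 8*x*z + 4*x
(∇×F)₃ = ∂F₂/∂x − ∂F₁/∂y = 12*x + 3*z
∇×F = (-3*x - 3*z^2, 8*x*z + 4*x, 12*x + 3*z)
At (-3, 1, 2): (-3, -60, -30).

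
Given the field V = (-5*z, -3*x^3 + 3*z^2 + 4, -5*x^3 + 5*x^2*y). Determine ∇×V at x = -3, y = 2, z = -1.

(∇×V)₁ = ∂V₃/∂y − ∂V₂/∂z = 5*x^2 - 6*z
(∇×V)₂ = ∂V₁/∂z − ∂V₃/∂x = 15*x^2 - 10*x*y - 5
(∇×V)₃ = ∂V₂/∂x − ∂V₁/∂y = -9*x^2
∇×V = (5*x^2 - 6*z, 15*x^2 - 10*x*y - 5, -9*x^2)
At (-3, 2, -1): (51, 190, -81).

(51, 190, -81)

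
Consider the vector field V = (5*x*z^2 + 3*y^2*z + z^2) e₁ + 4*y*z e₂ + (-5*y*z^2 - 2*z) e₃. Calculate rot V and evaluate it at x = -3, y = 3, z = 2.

(∇×V)₁ = ∂V₃/∂y − ∂V₂/∂z = -4*y - 5*z^2
(∇×V)₂ = ∂V₁/∂z − ∂V₃/∂x = 10*x*z + 3*y^2 + 2*z
(∇×V)₃ = ∂V₂/∂x − ∂V₁/∂y = -6*y*z
∇×V = (-4*y - 5*z^2, 10*x*z + 3*y^2 + 2*z, -6*y*z)
At (-3, 3, 2): (-32, -29, -36).

(-32, -29, -36)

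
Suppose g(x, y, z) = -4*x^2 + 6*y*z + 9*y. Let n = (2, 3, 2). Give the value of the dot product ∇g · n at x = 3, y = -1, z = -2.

∂g/∂x = -8*x
∂g/∂y = 6*z + 9
∂g/∂z = 6*y
∇g at (3, -1, -2) = (-24, -3, -6)
∇g · n = (-24)(2) + (-3)(3) + (-6)(2) = -69

-69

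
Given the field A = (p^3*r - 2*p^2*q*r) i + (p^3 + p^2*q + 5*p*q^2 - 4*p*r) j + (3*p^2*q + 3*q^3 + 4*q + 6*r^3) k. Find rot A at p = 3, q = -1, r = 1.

(∇×A)₁ = ∂A₃/∂q − ∂A₂/∂r = 3*p^2 + 4*p + 9*q^2 + 4
(∇×A)₂ = ∂A₁/∂r − ∂A₃/∂p = p^3 - 2*p^2*q - 6*p*q
(∇×A)₃ = ∂A₂/∂p − ∂A₁/∂q = 2*p^2*r + 3*p^2 + 2*p*q + 5*q^2 - 4*r
∇×A = (3*p^2 + 4*p + 9*q^2 + 4, p^3 - 2*p^2*q - 6*p*q, 2*p^2*r + 3*p^2 + 2*p*q + 5*q^2 - 4*r)
At (3, -1, 1): (52, 63, 40).

(52, 63, 40)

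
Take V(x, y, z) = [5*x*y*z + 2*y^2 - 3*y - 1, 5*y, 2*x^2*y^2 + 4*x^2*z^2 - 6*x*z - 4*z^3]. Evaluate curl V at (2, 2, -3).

(32, -174, 25)

(∇×V)₁ = ∂V₃/∂y − ∂V₂/∂z = 4*x^2*y
(∇×V)₂ = ∂V₁/∂z − ∂V₃/∂x = -4*x*y^2 + 5*x*y - 8*x*z^2 + 6*z
(∇×V)₃ = ∂V₂/∂x − ∂V₁/∂y = -5*x*z - 4*y + 3
∇×V = (4*x^2*y, -4*x*y^2 + 5*x*y - 8*x*z^2 + 6*z, -5*x*z - 4*y + 3)
At (2, 2, -3): (32, -174, 25).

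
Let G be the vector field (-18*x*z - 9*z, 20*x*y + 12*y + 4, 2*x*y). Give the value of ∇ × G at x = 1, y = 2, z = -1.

(2, -31, 40)

(∇×G)₁ = ∂G₃/∂y − ∂G₂/∂z = 2*x
(∇×G)₂ = ∂G₁/∂z − ∂G₃/∂x = -18*x - 2*y - 9
(∇×G)₃ = ∂G₂/∂x − ∂G₁/∂y = 20*y
∇×G = (2*x, -18*x - 2*y - 9, 20*y)
At (1, 2, -1): (2, -31, 40).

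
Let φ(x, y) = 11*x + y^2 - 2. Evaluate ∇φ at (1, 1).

∂φ/∂x = 11
∂φ/∂y = 2*y
∇φ = (11, 2*y)
At (1, 1): (11, 2).

(11, 2)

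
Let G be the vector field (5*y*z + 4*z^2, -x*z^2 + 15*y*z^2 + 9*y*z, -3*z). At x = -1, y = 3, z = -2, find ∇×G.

(∇×G)₁ = ∂G₃/∂y − ∂G₂/∂z = 2*x*z - 30*y*z - 9*y
(∇×G)₂ = ∂G₁/∂z − ∂G₃/∂x = 5*y + 8*z
(∇×G)₃ = ∂G₂/∂x − ∂G₁/∂y = -z^2 - 5*z
∇×G = (2*x*z - 30*y*z - 9*y, 5*y + 8*z, -z^2 - 5*z)
At (-1, 3, -2): (157, -1, 6).

(157, -1, 6)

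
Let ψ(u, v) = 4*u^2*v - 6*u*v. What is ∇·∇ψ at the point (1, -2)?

∂²ψ/∂u² = 8*v
∂²ψ/∂v² = 0
∇²ψ = 8*v
At (1, -2): -16.

-16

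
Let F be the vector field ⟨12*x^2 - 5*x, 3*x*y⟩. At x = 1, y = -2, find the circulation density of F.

-6

∂F₂/∂x = 3*y
∂F₁/∂y = 0
Scalar curl = 3*y
At (1, -2): -6.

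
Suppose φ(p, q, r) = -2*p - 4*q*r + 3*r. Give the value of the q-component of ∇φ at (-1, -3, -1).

(∇φ)_2 = ∂φ/∂q = -4*r
At (-1, -3, -1): 4.

4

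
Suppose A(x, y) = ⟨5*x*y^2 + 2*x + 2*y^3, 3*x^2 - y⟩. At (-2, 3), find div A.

∂A₁/∂x = 5*y^2 + 2
∂A₂/∂y = -1
∇·A = 5*y^2 + 1
At (-2, 3): 46.

46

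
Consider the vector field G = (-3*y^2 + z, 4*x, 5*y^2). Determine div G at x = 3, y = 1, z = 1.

∂G₁/∂x = 0
∂G₂/∂y = 0
∂G₃/∂z = 0
∇·G = 0
At (3, 1, 1): 0.

0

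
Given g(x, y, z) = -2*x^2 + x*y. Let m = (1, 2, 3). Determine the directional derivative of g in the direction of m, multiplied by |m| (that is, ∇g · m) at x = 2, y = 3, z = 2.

-1

∂g/∂x = -4*x + y
∂g/∂y = x
∂g/∂z = 0
∇g at (2, 3, 2) = (-5, 2, 0)
∇g · m = (-5)(1) + (2)(2) + (0)(3) = -1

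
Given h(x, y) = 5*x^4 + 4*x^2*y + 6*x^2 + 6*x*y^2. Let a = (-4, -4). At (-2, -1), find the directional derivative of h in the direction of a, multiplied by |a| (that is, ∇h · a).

∂h/∂x = 20*x^3 + 8*x*y + 12*x + 6*y^2
∂h/∂y = 4*x^2 + 12*x*y
∇h at (-2, -1) = (-162, 40)
∇h · a = (-162)(-4) + (40)(-4) = 488

488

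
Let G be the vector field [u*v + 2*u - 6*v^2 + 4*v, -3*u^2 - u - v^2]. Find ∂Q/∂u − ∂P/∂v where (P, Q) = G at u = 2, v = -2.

-43

∂G₂/∂u = -6*u - 1
∂G₁/∂v = u - 12*v + 4
Scalar curl = -7*u + 12*v - 5
At (2, -2): -43.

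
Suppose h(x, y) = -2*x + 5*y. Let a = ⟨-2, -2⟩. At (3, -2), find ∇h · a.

∂h/∂x = -2
∂h/∂y = 5
∇h at (3, -2) = (-2, 5)
∇h · a = (-2)(-2) + (5)(-2) = -6

-6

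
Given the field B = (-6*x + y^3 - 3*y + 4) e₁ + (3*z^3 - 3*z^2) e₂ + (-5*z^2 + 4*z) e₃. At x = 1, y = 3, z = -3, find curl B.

(∇×B)₁ = ∂B₃/∂y − ∂B₂/∂z = -9*z^2 + 6*z
(∇×B)₂ = ∂B₁/∂z − ∂B₃/∂x = 0
(∇×B)₃ = ∂B₂/∂x − ∂B₁/∂y = -3*y^2 + 3
∇×B = (-9*z^2 + 6*z, 0, -3*y^2 + 3)
At (1, 3, -3): (-99, 0, -24).

(-99, 0, -24)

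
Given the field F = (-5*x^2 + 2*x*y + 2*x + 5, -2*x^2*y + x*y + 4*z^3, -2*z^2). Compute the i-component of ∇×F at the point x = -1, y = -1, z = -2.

-48

(∇×F)_1 = ∂F₃/∂y − ∂F₂/∂z
= 0 − (12*z^2)
= -12*z^2
At (-1, -1, -2): -48.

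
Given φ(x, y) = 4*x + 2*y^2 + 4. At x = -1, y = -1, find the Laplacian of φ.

4

∂²φ/∂x² = 0
∂²φ/∂y² = 4
∇²φ = 4
At (-1, -1): 4.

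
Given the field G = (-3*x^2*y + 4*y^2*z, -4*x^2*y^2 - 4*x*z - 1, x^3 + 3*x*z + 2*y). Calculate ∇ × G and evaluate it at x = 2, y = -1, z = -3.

(∇×G)₁ = ∂G₃/∂y − ∂G₂/∂z = 4*x + 2
(∇×G)₂ = ∂G₁/∂z − ∂G₃/∂x = -3*x^2 + 4*y^2 - 3*z
(∇×G)₃ = ∂G₂/∂x − ∂G₁/∂y = 3*x^2 - 8*x*y^2 - 8*y*z - 4*z
∇×G = (4*x + 2, -3*x^2 + 4*y^2 - 3*z, 3*x^2 - 8*x*y^2 - 8*y*z - 4*z)
At (2, -1, -3): (10, 1, -16).

(10, 1, -16)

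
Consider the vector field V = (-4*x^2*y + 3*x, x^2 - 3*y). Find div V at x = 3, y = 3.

∂V₁/∂x = -8*x*y + 3
∂V₂/∂y = -3
∇·V = -8*x*y
At (3, 3): -72.

-72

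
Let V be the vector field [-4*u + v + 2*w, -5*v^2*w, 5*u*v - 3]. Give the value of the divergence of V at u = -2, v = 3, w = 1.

-34

∂V₁/∂u = -4
∂V₂/∂v = -10*v*w
∂V₃/∂w = 0
∇·V = -10*v*w - 4
At (-2, 3, 1): -34.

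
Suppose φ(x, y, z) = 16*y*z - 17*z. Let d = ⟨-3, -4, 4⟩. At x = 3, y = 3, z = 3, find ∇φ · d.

-68

∂φ/∂x = 0
∂φ/∂y = 16*z
∂φ/∂z = 16*y - 17
∇φ at (3, 3, 3) = (0, 48, 31)
∇φ · d = (0)(-3) + (48)(-4) + (31)(4) = -68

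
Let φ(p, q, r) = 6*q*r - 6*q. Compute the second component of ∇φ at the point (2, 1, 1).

0

(∇φ)_2 = ∂φ/∂q = 6*r - 6
At (2, 1, 1): 0.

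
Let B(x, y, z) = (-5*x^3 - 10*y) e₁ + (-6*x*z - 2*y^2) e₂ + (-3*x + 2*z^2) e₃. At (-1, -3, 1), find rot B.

(∇×B)₁ = ∂B₃/∂y − ∂B₂/∂z = 6*x
(∇×B)₂ = ∂B₁/∂z − ∂B₃/∂x = 3
(∇×B)₃ = ∂B₂/∂x − ∂B₁/∂y = -6*z + 10
∇×B = (6*x, 3, -6*z + 10)
At (-1, -3, 1): (-6, 3, 4).

(-6, 3, 4)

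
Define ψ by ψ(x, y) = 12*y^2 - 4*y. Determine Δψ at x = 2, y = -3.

∂²ψ/∂x² = 0
∂²ψ/∂y² = 24
∇²ψ = 24
At (2, -3): 24.

24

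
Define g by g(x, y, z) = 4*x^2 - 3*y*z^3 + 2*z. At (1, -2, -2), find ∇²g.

∂²g/∂x² = 8
∂²g/∂y² = 0
∂²g/∂z² = -18*y*z
∇²g = -18*y*z + 8
At (1, -2, -2): -64.

-64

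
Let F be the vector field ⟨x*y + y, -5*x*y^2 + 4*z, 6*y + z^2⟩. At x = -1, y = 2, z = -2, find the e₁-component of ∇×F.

2

(∇×F)_1 = ∂F₃/∂y − ∂F₂/∂z
= 6 − (4)
= 2
At (-1, 2, -2): 2.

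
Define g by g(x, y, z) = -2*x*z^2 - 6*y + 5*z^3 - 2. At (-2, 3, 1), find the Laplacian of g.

∂²g/∂x² = 0
∂²g/∂y² = 0
∂²g/∂z² = 2*(-2*x + 15*z)
∇²g = -4*x + 30*z
At (-2, 3, 1): 38.

38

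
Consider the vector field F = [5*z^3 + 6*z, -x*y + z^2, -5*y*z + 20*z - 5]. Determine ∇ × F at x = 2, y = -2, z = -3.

(21, 141, 2)

(∇×F)₁ = ∂F₃/∂y − ∂F₂/∂z = -7*z
(∇×F)₂ = ∂F₁/∂z − ∂F₃/∂x = 15*z^2 + 6
(∇×F)₃ = ∂F₂/∂x − ∂F₁/∂y = -y
∇×F = (-7*z, 15*z^2 + 6, -y)
At (2, -2, -3): (21, 141, 2).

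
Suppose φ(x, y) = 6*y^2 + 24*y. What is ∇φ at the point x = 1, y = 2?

∂φ/∂x = 0
∂φ/∂y = 12*y + 24
∇φ = (0, 12*y + 24)
At (1, 2): (0, 48).

(0, 48)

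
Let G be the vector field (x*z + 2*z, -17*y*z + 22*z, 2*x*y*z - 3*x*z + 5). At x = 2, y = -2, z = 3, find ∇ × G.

(∇×G)₁ = ∂G₃/∂y − ∂G₂/∂z = 2*x*z + 17*y - 22
(∇×G)₂ = ∂G₁/∂z − ∂G₃/∂x = x - 2*y*z + 3*z + 2
(∇×G)₃ = ∂G₂/∂x − ∂G₁/∂y = 0
∇×G = (2*x*z + 17*y - 22, x - 2*y*z + 3*z + 2, 0)
At (2, -2, 3): (-44, 25, 0).

(-44, 25, 0)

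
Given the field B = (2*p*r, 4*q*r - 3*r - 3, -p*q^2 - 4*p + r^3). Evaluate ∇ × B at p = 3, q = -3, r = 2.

(∇×B)₁ = ∂B₃/∂q − ∂B₂/∂r = -2*p*q - 4*q + 3
(∇×B)₂ = ∂B₁/∂r − ∂B₃/∂p = 2*p + q^2 + 4
(∇×B)₃ = ∂B₂/∂p − ∂B₁/∂q = 0
∇×B = (-2*p*q - 4*q + 3, 2*p + q^2 + 4, 0)
At (3, -3, 2): (33, 19, 0).

(33, 19, 0)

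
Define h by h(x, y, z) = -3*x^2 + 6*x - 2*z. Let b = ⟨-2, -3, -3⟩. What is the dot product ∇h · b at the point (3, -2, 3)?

30

∂h/∂x = -6*x + 6
∂h/∂y = 0
∂h/∂z = -2
∇h at (3, -2, 3) = (-12, 0, -2)
∇h · b = (-12)(-2) + (0)(-3) + (-2)(-3) = 30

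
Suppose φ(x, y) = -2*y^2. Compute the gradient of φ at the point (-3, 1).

∂φ/∂x = 0
∂φ/∂y = -4*y
∇φ = (0, -4*y)
At (-3, 1): (0, -4).

(0, -4)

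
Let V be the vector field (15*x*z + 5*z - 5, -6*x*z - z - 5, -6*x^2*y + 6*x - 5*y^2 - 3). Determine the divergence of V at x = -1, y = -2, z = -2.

-30

∂V₁/∂x = 15*z
∂V₂/∂y = 0
∂V₃/∂z = 0
∇·V = 15*z
At (-1, -2, -2): -30.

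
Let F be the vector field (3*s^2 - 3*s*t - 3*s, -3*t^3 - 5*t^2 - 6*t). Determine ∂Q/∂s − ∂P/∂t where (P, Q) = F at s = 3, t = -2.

9

∂F₂/∂s = 0
∂F₁/∂t = -3*s
Scalar curl = 3*s
At (3, -2): 9.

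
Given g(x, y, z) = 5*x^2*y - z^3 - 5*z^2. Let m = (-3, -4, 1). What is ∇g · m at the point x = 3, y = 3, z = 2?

∂g/∂x = 10*x*y
∂g/∂y = 5*x^2
∂g/∂z = -3*z^2 - 10*z
∇g at (3, 3, 2) = (90, 45, -32)
∇g · m = (90)(-3) + (45)(-4) + (-32)(1) = -482

-482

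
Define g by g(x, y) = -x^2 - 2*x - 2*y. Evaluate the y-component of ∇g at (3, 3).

-2

(∇g)_2 = ∂g/∂y = -2
At (3, 3): -2.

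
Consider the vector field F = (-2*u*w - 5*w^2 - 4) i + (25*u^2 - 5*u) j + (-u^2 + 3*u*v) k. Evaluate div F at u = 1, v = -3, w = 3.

∂F₁/∂u = -2*w
∂F₂/∂v = 0
∂F₃/∂w = 0
∇·F = -2*w
At (1, -3, 3): -6.

-6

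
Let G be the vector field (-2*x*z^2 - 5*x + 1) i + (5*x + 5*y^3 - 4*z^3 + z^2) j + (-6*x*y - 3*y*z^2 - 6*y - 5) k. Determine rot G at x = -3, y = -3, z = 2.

(∇×G)₁ = ∂G₃/∂y − ∂G₂/∂z = -6*x + 9*z^2 - 2*z - 6
(∇×G)₂ = ∂G₁/∂z − ∂G₃/∂x = -4*x*z + 6*y
(∇×G)₃ = ∂G₂/∂x − ∂G₁/∂y = 5
∇×G = (-6*x + 9*z^2 - 2*z - 6, -4*x*z + 6*y, 5)
At (-3, -3, 2): (44, 6, 5).

(44, 6, 5)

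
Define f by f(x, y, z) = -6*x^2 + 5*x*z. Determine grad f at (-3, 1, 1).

∂f/∂x = -12*x + 5*z
∂f/∂y = 0
∂f/∂z = 5*x
∇f = (-12*x + 5*z, 0, 5*x)
At (-3, 1, 1): (41, 0, -15).

(41, 0, -15)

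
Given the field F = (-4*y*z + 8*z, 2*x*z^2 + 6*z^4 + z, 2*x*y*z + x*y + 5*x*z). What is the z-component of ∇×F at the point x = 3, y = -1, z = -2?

0

(∇×F)_3 = ∂F₂/∂x − ∂F₁/∂y
= 2*z^2 − (-4*z)
= 2*z^2 + 4*z
At (3, -1, -2): 0.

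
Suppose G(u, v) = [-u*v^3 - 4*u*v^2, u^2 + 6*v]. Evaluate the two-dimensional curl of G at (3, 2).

90

∂G₂/∂u = 2*u
∂G₁/∂v = -3*u*v^2 - 8*u*v
Scalar curl = 3*u*v^2 + 8*u*v + 2*u
At (3, 2): 90.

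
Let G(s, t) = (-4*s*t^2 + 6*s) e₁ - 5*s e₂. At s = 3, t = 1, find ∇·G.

∂G₁/∂s = -4*t^2 + 6
∂G₂/∂t = 0
∇·G = -4*t^2 + 6
At (3, 1): 2.

2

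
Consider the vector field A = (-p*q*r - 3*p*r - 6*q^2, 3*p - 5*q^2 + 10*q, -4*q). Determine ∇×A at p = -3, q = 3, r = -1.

(∇×A)₁ = ∂A₃/∂q − ∂A₂/∂r = -4
(∇×A)₂ = ∂A₁/∂r − ∂A₃/∂p = -p*q - 3*p
(∇×A)₃ = ∂A₂/∂p − ∂A₁/∂q = p*r + 12*q + 3
∇×A = (-4, -p*q - 3*p, p*r + 12*q + 3)
At (-3, 3, -1): (-4, 18, 42).

(-4, 18, 42)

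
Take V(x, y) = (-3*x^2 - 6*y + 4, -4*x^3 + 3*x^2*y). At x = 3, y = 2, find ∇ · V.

∂V₁/∂x = -6*x
∂V₂/∂y = 3*x^2
∇·V = 3*x^2 - 6*x
At (3, 2): 9.

9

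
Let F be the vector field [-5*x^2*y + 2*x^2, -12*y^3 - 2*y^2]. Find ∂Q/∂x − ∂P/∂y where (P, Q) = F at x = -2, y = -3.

20

∂F₂/∂x = 0
∂F₁/∂y = -5*x^2
Scalar curl = 5*x^2
At (-2, -3): 20.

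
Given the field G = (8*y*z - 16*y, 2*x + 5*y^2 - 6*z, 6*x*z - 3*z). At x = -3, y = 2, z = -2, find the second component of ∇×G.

28

(∇×G)_2 = ∂G₁/∂z − ∂G₃/∂x
= 8*y − (6*z)
= 8*y - 6*z
At (-3, 2, -2): 28.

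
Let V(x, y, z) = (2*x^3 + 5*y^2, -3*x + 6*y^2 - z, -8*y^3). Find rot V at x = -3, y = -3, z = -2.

(∇×V)₁ = ∂V₃/∂y − ∂V₂/∂z = -24*y^2 + 1
(∇×V)₂ = ∂V₁/∂z − ∂V₃/∂x = 0
(∇×V)₃ = ∂V₂/∂x − ∂V₁/∂y = -10*y - 3
∇×V = (-24*y^2 + 1, 0, -10*y - 3)
At (-3, -3, -2): (-215, 0, 27).

(-215, 0, 27)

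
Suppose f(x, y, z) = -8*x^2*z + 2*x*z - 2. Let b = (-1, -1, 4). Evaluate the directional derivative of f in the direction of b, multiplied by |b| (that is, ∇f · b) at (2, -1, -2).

∂f/∂x = -16*x*z + 2*z
∂f/∂y = 0
∂f/∂z = -8*x^2 + 2*x
∇f at (2, -1, -2) = (60, 0, -28)
∇f · b = (60)(-1) + (0)(-1) + (-28)(4) = -172

-172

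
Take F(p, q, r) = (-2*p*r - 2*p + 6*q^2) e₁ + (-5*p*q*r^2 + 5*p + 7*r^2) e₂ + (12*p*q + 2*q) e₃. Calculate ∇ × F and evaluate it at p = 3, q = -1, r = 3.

(∇×F)₁ = ∂F₃/∂q − ∂F₂/∂r = 10*p*q*r + 12*p - 14*r + 2
(∇×F)₂ = ∂F₁/∂r − ∂F₃/∂p = -2*p - 12*q
(∇×F)₃ = ∂F₂/∂p − ∂F₁/∂q = -5*q*r^2 - 12*q + 5
∇×F = (10*p*q*r + 12*p - 14*r + 2, -2*p - 12*q, -5*q*r^2 - 12*q + 5)
At (3, -1, 3): (-94, 6, 62).

(-94, 6, 62)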